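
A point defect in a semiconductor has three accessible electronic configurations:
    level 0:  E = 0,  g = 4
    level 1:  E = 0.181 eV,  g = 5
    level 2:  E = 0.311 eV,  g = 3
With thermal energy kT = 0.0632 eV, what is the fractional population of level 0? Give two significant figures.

Eᵢ/kT = 0, 2.864, 4.921.
Z = Σ gᵢe^(−Eᵢ/kT) = 4·e^(−0) + 5·e^(−2.864) + 3·e^(−4.921) = 4.000 + 0.2852 + 0.02188 = 4.307.
P₀ = g₀ e^(−E₀/kT) / Z = 4.000/4.307 = 0.93.

0.93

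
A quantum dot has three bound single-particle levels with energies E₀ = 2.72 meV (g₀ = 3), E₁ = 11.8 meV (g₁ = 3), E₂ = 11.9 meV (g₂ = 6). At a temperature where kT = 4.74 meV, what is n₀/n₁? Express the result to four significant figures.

6.791

n₀/n₁ = (g₀/g₁) exp[−(E₀−E₁)/kT] = (3/3) × exp(−(-9.08 meV)/(4.74 meV)) = (3/3) × exp(1.91561) = 6.791.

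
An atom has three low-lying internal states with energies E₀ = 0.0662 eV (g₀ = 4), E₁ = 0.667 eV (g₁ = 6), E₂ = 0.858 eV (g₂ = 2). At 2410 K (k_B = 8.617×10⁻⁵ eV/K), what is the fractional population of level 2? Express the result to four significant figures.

0.01009

k_BT = 8.617×10⁻⁵ × 2410 K = 0.207670 eV.
Eᵢ/kT = 0.318775, 3.21183, 4.13155.
Z = Σ gᵢe^(−Eᵢ/kT) = 4·e^(−0.318775) + 6·e^(−3.21183) + 2·e^(−4.13155) = 2.90816 + 0.241697 + 0.0321159 = 3.18197.
P₂ = g₂ e^(−E₂/kT) / Z = 0.0321159/3.18197 = 0.01009.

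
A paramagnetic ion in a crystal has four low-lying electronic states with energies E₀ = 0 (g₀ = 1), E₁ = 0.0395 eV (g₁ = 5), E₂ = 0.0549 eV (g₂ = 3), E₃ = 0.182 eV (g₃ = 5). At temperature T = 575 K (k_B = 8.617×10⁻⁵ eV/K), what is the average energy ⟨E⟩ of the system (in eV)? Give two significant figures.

k_BT = 8.617×10⁻⁵ × 575 K = 0.04955 eV.
Eᵢ/kT = 0, 0.7972, 1.108, 3.673.
Z = Σ gᵢe^(−Eᵢ/kT) = 1·e^(−0) + 5·e^(−0.7972) + 3·e^(−1.108) + 5·e^(−3.673) = 1.000 + 2.253 + 0.9907 + 0.1270 = 4.371.
⟨E⟩ = Σ Eᵢ gᵢe^(−Eᵢ/kT) / Z = (0·1.000 + 0.0395·2.253 + 0.0549·0.9907 + 0.182·0.1270) / 4.371 = 0.038 eV.

0.038 eV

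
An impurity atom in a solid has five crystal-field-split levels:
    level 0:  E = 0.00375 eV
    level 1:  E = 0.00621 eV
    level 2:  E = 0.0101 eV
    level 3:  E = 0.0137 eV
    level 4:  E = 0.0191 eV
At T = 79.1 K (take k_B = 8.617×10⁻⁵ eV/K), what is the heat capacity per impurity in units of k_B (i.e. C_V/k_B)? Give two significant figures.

0.36

k_BT = 8.617×10⁻⁵ × 79.1 K = 0.006816 eV.
Eᵢ/kT = 0.5502, 0.9111, 1.482, 2.010, 2.802.
Z = Σ e^(−Eᵢ/kT) = e^(−0.5502) + e^(−0.9111) + e^(−1.482) + e^(−2.010) + e^(−2.802) = 0.5768 + 0.4021 + 0.2272 + 0.1340 + 0.06069 = 1.401.
⟨E⟩ = 0.007102 eV, ⟨E²⟩ = 0.00006716 eV².
C_V/k_B = (⟨E²⟩ − ⟨E⟩²)/(kT)² = (0.00006716 − 0.00005044)/0.00004646 = 0.36.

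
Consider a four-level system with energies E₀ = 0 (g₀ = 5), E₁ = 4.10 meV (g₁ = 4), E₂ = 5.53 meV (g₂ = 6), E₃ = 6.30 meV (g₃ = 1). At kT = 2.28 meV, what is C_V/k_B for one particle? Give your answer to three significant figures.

0.739

Eᵢ/kT = 0, 1.7982, 2.4254, 2.7632.
Z = Σ gᵢe^(−Eᵢ/kT) = 5·e^(−0) + 4·e^(−1.7982) + 6·e^(−2.4254) + 1·e^(−2.7632) = 5.0000 + 0.66239 + 0.53066 + 0.063090 = 6.2561.
⟨E⟩ = 0.96671 meV, ⟨E²⟩ = 4.7740 meV².
C_V/k_B = (⟨E²⟩ − ⟨E⟩²)/(kT)² = (4.7740 − 0.93453)/5.1984 = 0.739.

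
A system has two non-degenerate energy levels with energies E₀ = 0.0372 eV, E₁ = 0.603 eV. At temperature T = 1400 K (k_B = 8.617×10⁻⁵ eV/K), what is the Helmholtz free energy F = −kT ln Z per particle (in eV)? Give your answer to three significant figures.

k_BT = 8.617×10⁻⁵ × 1400 K = 0.12064 eV.
Eᵢ/kT = 0.30836, 4.9983.
Z = Σ e^(−Eᵢ/kT) = e^(−0.30836) + e^(−4.9983) = 0.73465 + 0.0067494 = 0.74140.
F = −kT ln Z = −0.12064 × ln(0.74140) = −0.12064 × -0.29921 = 0.0361 eV.

0.0361 eV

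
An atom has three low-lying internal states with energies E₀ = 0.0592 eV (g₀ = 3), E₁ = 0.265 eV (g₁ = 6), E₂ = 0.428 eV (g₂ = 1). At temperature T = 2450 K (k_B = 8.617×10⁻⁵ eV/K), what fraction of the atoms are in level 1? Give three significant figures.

0.416

k_BT = 8.617×10⁻⁵ × 2450 K = 0.21112 eV.
Eᵢ/kT = 0.28041, 1.2552, 2.0273.
Z = Σ gᵢe^(−Eᵢ/kT) = 3·e^(−0.28041) + 6·e^(−1.2552) + 1·e^(−2.0273) = 2.2664 + 1.7101 + 0.13169 = 4.1082.
P₁ = g₁ e^(−E₁/kT) / Z = 1.7101/4.1082 = 0.416.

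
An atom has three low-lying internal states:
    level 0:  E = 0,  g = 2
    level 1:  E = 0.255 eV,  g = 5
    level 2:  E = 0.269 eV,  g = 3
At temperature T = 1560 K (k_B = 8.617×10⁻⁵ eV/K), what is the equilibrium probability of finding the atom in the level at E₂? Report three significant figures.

0.129

k_BT = 8.617×10⁻⁵ × 1560 K = 0.13443 eV.
Eᵢ/kT = 0, 1.8969, 2.0010.
Z = Σ gᵢe^(−Eᵢ/kT) = 2·e^(−0) + 5·e^(−1.8969) + 3·e^(−2.0010) = 2.0000 + 0.75017 + 0.40560 = 3.1558.
P₂ = g₂ e^(−E₂/kT) / Z = 0.40560/3.1558 = 0.129.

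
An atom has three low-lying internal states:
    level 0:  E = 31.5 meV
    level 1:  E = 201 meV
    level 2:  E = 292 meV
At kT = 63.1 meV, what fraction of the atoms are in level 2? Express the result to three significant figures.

0.0149

Eᵢ/kT = 0.49921, 3.1854, 4.6276.
Z = Σ e^(−Eᵢ/kT) = e^(−0.49921) + e^(−3.1854) + e^(−4.6276) = 0.60701 + 0.041362 + 0.0097782 = 0.65815.
P₂ = e^(−E₂/kT) / Z = 0.0097782/0.65815 = 0.0149.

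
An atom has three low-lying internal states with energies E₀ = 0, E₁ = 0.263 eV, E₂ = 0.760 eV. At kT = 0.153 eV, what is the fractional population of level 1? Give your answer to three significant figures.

Eᵢ/kT = 0, 1.7190, 4.9673.
Z = Σ e^(−Eᵢ/kT) = e^(−0) + e^(−1.7190) + e^(−4.9673) = 1.0000 + 0.17925 + 0.0069619 = 1.1862.
P₁ = e^(−E₁/kT) / Z = 0.17925/1.1862 = 0.151.

0.151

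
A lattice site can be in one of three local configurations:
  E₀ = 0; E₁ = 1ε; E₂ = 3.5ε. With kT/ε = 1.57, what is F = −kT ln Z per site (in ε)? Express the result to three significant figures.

-0.773 ε

Eᵢ/kT = 0, 0.63694, 2.2293.
Z = Σ e^(−Eᵢ/kT) = e^(−0) + e^(−0.63694) + e^(−2.2293) = 1.0000 + 0.52891 + 0.10760 = 1.6365.
F = −kT ln Z = −1.57 × ln(1.6365) = −1.57 × 0.49256 = -0.773 ε.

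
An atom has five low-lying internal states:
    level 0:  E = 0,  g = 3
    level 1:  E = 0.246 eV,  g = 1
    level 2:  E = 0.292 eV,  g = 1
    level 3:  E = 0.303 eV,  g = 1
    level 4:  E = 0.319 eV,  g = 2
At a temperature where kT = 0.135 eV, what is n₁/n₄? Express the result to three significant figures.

n₁/n₄ = (g₁/g₄) exp[−(E₁−E₄)/kT] = (1/2) × exp(−(-0.073 eV)/(0.135 eV)) = (1/2) × exp(0.54074) = 0.859.

0.859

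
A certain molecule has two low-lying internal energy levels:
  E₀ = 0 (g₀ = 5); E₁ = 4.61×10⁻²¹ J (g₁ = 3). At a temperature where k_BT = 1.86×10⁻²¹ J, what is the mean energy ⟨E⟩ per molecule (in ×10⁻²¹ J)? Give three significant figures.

Eᵢ/kT = 0, 2.4785.
Z = Σ gᵢe^(−Eᵢ/kT) = 5·e^(−0) + 3·e^(−2.4785) = 5.0000 + 0.25161 = 5.2516.
⟨E⟩ = Σ Eᵢ gᵢe^(−Eᵢ/kT) / Z = (0·5.0000 + 4.61·0.25161) / 5.2516 = 0.221 ×10⁻²¹ J.

0.221 ×10⁻²¹ J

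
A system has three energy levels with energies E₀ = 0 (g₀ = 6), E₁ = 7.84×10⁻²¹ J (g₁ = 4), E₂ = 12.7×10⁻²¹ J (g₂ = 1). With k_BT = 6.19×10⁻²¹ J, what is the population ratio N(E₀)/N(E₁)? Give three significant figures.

n₀/n₁ = (g₀/g₁) exp[−(E₀−E₁)/kT] = (6/4) × exp(−(-7.84 ×10⁻²¹ J)/(6.19 ×10⁻²¹ J)) = (6/4) × exp(1.2666) = 5.32.

5.32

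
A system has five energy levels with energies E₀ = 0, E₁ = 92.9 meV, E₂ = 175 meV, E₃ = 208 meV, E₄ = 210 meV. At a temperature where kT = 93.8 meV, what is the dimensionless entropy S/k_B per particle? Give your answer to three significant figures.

Eᵢ/kT = 0, 0.99041, 1.8657, 2.2175, 2.2388.
Z = Σ e^(−Eᵢ/kT) = e^(−0) + e^(−0.99041) + e^(−1.8657) + e^(−2.2175) + e^(−2.2388) = 1.0000 + 0.37142 + 0.15479 + 0.10888 + 0.10659 = 1.7417.
⟨E⟩ = Σ EᵢPᵢ = 61.218 meV.
S/k_B = ln Z + ⟨E⟩/kT = ln(1.7417) + 61.218/93.8 = 0.55486 + 0.65264 = 1.21.

1.21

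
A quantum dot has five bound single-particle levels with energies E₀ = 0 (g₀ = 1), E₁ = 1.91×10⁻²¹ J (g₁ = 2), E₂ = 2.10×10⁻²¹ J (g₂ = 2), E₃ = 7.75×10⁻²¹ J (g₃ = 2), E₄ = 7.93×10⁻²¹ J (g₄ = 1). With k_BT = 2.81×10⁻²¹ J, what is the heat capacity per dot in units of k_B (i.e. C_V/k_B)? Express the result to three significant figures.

Eᵢ/kT = 0, 0.67972, 0.74733, 2.7580, 2.8221.
Z = Σ gᵢe^(−Eᵢ/kT) = 1·e^(−0) + 2·e^(−0.67972) + 2·e^(−0.74733) + 2·e^(−2.7580) + 1·e^(−2.8221) = 1.0000 + 1.0135 + 0.94726 + 0.12684 + 0.059481 = 3.1471.
⟨E⟩ = 1.7094, ⟨E²⟩ = 6.1115.
C_V/k_B = (⟨E²⟩ − ⟨E⟩²)/(kT)² = (6.1115 − 2.9220)/7.8961 = 0.404.

0.404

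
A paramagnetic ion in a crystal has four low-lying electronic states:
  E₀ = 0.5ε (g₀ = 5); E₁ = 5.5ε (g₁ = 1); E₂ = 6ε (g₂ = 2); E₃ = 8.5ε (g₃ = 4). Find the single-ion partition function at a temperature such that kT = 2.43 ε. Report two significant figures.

Z = 4.5

Eᵢ/kT = 0.2058, 2.263, 2.469, 3.498.
Z = Σ gᵢe^(−Eᵢ/kT) = 5·e^(−0.2058) + 1·e^(−2.263) + 2·e^(−2.469) + 4·e^(−3.498) = 4.070 + 0.1040 + 0.1693 + 0.1210 = 4.464.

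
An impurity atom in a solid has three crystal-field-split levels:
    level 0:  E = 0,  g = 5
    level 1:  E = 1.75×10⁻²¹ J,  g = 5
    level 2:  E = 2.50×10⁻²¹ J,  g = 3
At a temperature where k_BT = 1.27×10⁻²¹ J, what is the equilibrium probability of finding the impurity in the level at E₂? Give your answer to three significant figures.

Eᵢ/kT = 0, 1.3780, 1.9685.
Z = Σ gᵢe^(−Eᵢ/kT) = 5·e^(−0) + 5·e^(−1.3780) + 3·e^(−1.9685) = 5.0000 + 1.2604 + 0.41900 = 6.6794.
P₂ = g₂ e^(−E₂/kT) / Z = 0.41900/6.6794 = 0.0627.

0.0627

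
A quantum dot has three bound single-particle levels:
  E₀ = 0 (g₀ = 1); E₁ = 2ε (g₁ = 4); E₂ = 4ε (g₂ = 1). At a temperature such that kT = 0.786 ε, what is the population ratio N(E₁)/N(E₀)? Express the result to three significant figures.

n₁/n₀ = (g₁/g₀) exp[−(E₁−E₀)/kT] = (4/1) × exp(−(2ε)/(0.786ε)) = (4/1) × exp(-2.5445) = 0.314.

0.314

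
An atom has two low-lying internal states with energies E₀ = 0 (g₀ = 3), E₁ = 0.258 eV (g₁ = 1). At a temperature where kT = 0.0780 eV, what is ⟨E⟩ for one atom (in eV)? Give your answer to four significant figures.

Eᵢ/kT = 0, 3.30769.
Z = Σ gᵢe^(−Eᵢ/kT) = 3·e^(−0) + 1·e^(−3.30769) = 3.00000 + 0.0366006 = 3.03660.
⟨E⟩ = Σ Eᵢ gᵢe^(−Eᵢ/kT) / Z = (0·3.00000 + 0.258·0.0366006) / 3.03660 = 0.003110 eV.

0.003110 eV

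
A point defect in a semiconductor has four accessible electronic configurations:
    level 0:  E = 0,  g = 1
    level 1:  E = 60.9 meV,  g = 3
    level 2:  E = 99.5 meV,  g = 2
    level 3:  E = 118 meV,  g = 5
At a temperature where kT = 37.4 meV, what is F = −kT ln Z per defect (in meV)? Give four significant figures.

-24.82 meV

Eᵢ/kT = 0, 1.62834, 2.66043, 3.15508.
Z = Σ gᵢe^(−Eᵢ/kT) = 1·e^(−0) + 3·e^(−1.62834) + 2·e^(−2.66043) + 5·e^(−3.15508) = 1.00000 + 0.588765 + 0.139836 + 0.213175 = 1.94178.
F = −kT ln Z = −37.4 × ln(1.94178) = −37.4 × 0.663605 = -24.82 meV.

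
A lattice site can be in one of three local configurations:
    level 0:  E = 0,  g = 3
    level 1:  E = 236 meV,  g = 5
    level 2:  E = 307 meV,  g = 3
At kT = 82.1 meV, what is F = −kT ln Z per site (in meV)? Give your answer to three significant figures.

Eᵢ/kT = 0, 2.8745, 3.7393.
Z = Σ gᵢe^(−Eᵢ/kT) = 3·e^(−0) + 5·e^(−2.8745) + 3·e^(−3.7393) = 3.0000 + 0.28222 + 0.071312 = 3.3535.
F = −kT ln Z = −82.1 × ln(3.3535) = −82.1 × 1.2100 = -99.3 meV.

-99.3 meV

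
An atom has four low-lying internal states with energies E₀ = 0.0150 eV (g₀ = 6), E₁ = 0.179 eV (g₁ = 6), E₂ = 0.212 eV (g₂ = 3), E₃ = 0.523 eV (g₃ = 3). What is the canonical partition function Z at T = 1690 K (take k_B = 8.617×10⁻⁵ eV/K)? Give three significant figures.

k_BT = 8.617×10⁻⁵ × 1690 K = 0.14563 eV.
Eᵢ/kT = 0.10300, 1.2291, 1.4557, 3.5913.
Z = Σ gᵢe^(−Eᵢ/kT) = 6·e^(−0.10300) + 6·e^(−1.2291) + 3·e^(−1.4557) + 3·e^(−3.5913) = 5.4128 + 1.7553 + 0.69971 + 0.082687 = 7.9505.

Z = 7.95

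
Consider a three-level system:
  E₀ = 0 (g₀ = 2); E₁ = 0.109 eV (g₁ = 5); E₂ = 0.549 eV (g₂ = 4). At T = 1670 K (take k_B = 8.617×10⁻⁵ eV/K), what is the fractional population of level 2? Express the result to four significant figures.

k_BT = 8.617×10⁻⁵ × 1670 K = 0.143904 eV.
Eᵢ/kT = 0, 0.757449, 3.81504.
Z = Σ gᵢe^(−Eᵢ/kT) = 2·e^(−0) + 5·e^(−0.757449) + 4·e^(−3.81504) = 2.00000 + 2.34430 + 0.0881473 = 4.43245.
P₂ = g₂ e^(−E₂/kT) / Z = 0.0881473/4.43245 = 0.01989.

0.01989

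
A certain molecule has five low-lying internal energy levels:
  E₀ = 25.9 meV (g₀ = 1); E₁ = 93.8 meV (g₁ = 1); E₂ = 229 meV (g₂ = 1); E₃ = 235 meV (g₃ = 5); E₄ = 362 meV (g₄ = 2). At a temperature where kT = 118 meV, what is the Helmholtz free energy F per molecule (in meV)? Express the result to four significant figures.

-91.62 meV

Eᵢ/kT = 0.219492, 0.794915, 1.94068, 1.99153, 3.06780.
Z = Σ gᵢe^(−Eᵢ/kT) = 1·e^(−0.219492) + 1·e^(−0.794915) + 1·e^(−1.94068) + 5·e^(−1.99153) + 2·e^(−3.06780) = 0.802927 + 0.451620 + 0.143606 + 0.682432 + 0.0930468 = 2.17363.
F = −kT ln Z = −118 × ln(2.17363) = −118 × 0.776399 = -91.62 meV.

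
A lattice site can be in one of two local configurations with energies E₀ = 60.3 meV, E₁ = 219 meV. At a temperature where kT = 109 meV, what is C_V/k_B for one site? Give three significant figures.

Eᵢ/kT = 0.55321, 2.0092.
Z = Σ e^(−Eᵢ/kT) = e^(−0.55321) + e^(−2.0092) = 0.57510 + 0.13410 = 0.70920.
⟨E⟩ = 90.308 meV, ⟨E²⟩ = 12017 meV².
C_V/k_B = (⟨E²⟩ − ⟨E⟩²)/(kT)² = (12017 − 8155.5)/11881 = 0.325.

0.325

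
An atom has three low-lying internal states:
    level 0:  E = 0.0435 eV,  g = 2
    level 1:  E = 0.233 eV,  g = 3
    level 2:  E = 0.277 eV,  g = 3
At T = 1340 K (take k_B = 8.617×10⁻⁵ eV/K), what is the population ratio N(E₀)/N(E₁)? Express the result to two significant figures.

k_BT = 8.617×10⁻⁵ × 1340 K = 0.1155 eV.
n₀/n₁ = (g₀/g₁) exp[−(E₀−E₁)/kT] = (2/3) × exp(−(-0.1895 eV)/(0.1155 eV)) = (2/3) × exp(1.641) = 3.4.

3.4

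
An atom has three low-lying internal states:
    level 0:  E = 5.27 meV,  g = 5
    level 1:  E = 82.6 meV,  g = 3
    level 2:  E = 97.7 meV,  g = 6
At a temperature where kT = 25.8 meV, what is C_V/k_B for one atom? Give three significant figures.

Eᵢ/kT = 0.20426, 3.2016, 3.7868.
Z = Σ gᵢe^(−Eᵢ/kT) = 5·e^(−0.20426) + 3·e^(−3.2016) + 6·e^(−3.7868) = 4.0763 + 0.12209 + 0.13601 = 4.3344.
⟨E⟩ = 10.349 meV, ⟨E²⟩ = 517.82 meV².
C_V/k_B = (⟨E²⟩ − ⟨E⟩²)/(kT)² = (517.82 − 107.10)/665.64 = 0.617.

0.617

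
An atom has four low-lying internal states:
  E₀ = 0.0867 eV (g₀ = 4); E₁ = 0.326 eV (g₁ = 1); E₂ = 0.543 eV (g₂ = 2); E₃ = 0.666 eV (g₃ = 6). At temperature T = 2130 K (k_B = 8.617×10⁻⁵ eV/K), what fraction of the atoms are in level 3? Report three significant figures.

k_BT = 8.617×10⁻⁵ × 2130 K = 0.18354 eV.
Eᵢ/kT = 0.47238, 1.7762, 2.9585, 3.6286.
Z = Σ gᵢe^(−Eᵢ/kT) = 4·e^(−0.47238) + 1·e^(−1.7762) + 2·e^(−2.9585) + 6·e^(−3.6286) = 2.4941 + 0.16928 + 0.10379 + 0.15932 = 2.9265.
P₃ = g₃ e^(−E₃/kT) / Z = 0.15932/2.9265 = 0.0544.

0.0544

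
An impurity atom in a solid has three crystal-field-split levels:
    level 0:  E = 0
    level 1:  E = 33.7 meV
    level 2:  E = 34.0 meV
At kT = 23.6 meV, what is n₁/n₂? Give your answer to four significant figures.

1.013

n₁/n₂ = exp[−(E₁−E₂)/kT] = exp(−(-0.3 meV)/(23.6 meV)) = exp(0.0127119) = 1.013.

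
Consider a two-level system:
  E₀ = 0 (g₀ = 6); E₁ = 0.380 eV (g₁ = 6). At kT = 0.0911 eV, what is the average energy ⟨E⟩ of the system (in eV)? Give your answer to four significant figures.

0.005775 eV

Eᵢ/kT = 0, 4.17124.
Z = Σ gᵢe^(−Eᵢ/kT) = 6·e^(−0) + 6·e^(−4.17124) = 6.00000 + 0.0925987 = 6.09260.
⟨E⟩ = Σ Eᵢ gᵢe^(−Eᵢ/kT) / Z = (0·6.00000 + 0.380·0.0925987) / 6.09260 = 0.005775 eV.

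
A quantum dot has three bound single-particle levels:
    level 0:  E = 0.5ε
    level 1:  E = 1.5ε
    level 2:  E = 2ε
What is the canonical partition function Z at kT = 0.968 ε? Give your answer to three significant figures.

Eᵢ/kT = 0.51653, 1.5496, 2.0661.
Z = Σ e^(−Eᵢ/kT) = e^(−0.51653) + e^(−1.5496) + e^(−2.0661) = 0.59659 + 0.21233 + 0.12668 = 0.93560.

Z = 0.936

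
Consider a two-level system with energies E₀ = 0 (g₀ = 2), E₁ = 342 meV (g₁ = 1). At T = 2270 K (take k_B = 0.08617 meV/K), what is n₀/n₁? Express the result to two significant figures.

11

k_BT = 0.08617 × 2270 K = 195.6 meV.
n₀/n₁ = (g₀/g₁) exp[−(E₀−E₁)/kT] = (2/1) × exp(−(-342 meV)/(195.6 meV)) = (2/1) × exp(1.748) = 11.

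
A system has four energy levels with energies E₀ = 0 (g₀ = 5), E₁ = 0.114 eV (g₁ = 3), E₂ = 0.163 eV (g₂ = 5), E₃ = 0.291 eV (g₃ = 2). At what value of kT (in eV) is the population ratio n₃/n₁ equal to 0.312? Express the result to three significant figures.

0.233 eV

n₃/n₁ = (g₃/g₁) exp[−(E₃−E₁)/kT] = 0.312.
⇒ (E₃−E₁)/kT = ln((2/3)/0.312) = ln(2.1368) = 0.75931.
kT = 0.177 eV / 0.75931 = 0.233 eV.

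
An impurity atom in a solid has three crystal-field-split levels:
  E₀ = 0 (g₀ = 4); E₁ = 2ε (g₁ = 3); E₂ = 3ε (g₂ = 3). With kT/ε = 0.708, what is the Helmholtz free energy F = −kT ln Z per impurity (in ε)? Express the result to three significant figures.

Eᵢ/kT = 0, 2.8249, 4.2373.
Z = Σ gᵢe^(−Eᵢ/kT) = 4·e^(−0) + 3·e^(−2.8249) + 3·e^(−4.2373) = 4.0000 + 0.17794 + 0.043340 = 4.2213.
F = −kT ln Z = −0.708 × ln(4.2213) = −0.708 × 1.4401 = -1.02 ε.

-1.02 ε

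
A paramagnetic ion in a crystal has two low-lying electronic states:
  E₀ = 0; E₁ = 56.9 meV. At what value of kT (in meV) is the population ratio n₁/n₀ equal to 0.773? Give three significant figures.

n₁/n₀ = exp[−(E₁−E₀)/kT] = 0.773.
⇒ (E₁−E₀)/kT = ln(1/0.773) = ln(1.2937) = 0.25751.
kT = 56.9 meV / 0.25751 = 221 meV.

221 meV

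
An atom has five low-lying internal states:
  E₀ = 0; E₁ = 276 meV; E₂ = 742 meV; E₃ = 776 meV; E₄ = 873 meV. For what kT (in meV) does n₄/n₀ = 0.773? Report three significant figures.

n₄/n₀ = exp[−(E₄−E₀)/kT] = 0.773.
⇒ (E₄−E₀)/kT = ln(1/0.773) = ln(1.2937) = 0.25751.
kT = 873 meV / 0.25751 = 3390 meV.

3390 meV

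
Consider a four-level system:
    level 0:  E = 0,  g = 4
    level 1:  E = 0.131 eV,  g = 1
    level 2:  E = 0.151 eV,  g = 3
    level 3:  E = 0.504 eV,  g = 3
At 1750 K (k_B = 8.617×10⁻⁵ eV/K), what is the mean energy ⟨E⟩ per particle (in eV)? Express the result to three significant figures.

0.0488 eV

k_BT = 8.617×10⁻⁵ × 1750 K = 0.15080 eV.
Eᵢ/kT = 0, 0.86870, 1.0013, 3.3422.
Z = Σ gᵢe^(−Eᵢ/kT) = 4·e^(−0) + 1·e^(−0.86870) + 3·e^(−1.0013) + 3·e^(−3.3422) = 4.0000 + 0.41950 + 1.1022 + 0.10608 = 5.6278.
⟨E⟩ = Σ Eᵢ gᵢe^(−Eᵢ/kT) / Z = (0·4.0000 + 0.131·0.41950 + 0.151·1.1022 + 0.504·0.10608) / 5.6278 = 0.0488 eV.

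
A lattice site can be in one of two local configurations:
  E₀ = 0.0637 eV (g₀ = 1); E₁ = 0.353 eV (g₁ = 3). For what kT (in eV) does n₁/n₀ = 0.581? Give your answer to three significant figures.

0.176 eV

n₁/n₀ = (g₁/g₀) exp[−(E₁−E₀)/kT] = 0.581.
⇒ (E₁−E₀)/kT = ln((3/1)/0.581) = ln(5.1635) = 1.6416.
kT = 0.2893 eV / 1.6416 = 0.176 eV.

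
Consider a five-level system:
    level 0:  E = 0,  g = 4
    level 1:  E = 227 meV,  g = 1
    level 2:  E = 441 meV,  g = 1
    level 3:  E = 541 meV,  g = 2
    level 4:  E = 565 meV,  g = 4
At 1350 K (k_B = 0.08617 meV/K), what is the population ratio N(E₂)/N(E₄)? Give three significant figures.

k_BT = 0.08617 × 1350 K = 116.33 meV.
n₂/n₄ = (g₂/g₄) exp[−(E₂−E₄)/kT] = (1/4) × exp(−(-124 meV)/(116.33 meV)) = (1/4) × exp(1.0659) = 0.726.

0.726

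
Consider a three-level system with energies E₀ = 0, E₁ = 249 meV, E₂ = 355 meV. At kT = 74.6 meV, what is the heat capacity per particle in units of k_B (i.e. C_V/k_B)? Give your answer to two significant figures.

0.54

Eᵢ/kT = 0, 3.338, 4.759.
Z = Σ e^(−Eᵢ/kT) = e^(−0) + e^(−3.338) + e^(−4.759) = 1.000 + 0.03551 + 0.008574 = 1.044.
⟨E⟩ = 11.38 meV, ⟨E²⟩ = 3144 meV².
C_V/k_B = (⟨E²⟩ − ⟨E⟩²)/(kT)² = (3144 − 129.5)/5565 = 0.54.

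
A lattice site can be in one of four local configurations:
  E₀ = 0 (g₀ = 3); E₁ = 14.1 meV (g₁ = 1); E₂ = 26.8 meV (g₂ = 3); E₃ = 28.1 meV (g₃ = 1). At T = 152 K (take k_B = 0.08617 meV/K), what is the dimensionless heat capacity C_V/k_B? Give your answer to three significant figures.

0.530

k_BT = 0.08617 × 152 K = 13.098 meV.
Eᵢ/kT = 0, 1.0765, 2.0461, 2.1454.
Z = Σ gᵢe^(−Eᵢ/kT) = 3·e^(−0) + 1·e^(−1.0765) + 3·e^(−2.0461) + 1·e^(−2.1454) = 3.0000 + 0.34079 + 0.38771 + 0.11702 = 3.8455.
⟨E⟩ = 4.8067 meV, ⟨E²⟩ = 114.06 meV².
C_V/k_B = (⟨E²⟩ − ⟨E⟩²)/(kT)² = (114.06 − 23.104)/171.56 = 0.530.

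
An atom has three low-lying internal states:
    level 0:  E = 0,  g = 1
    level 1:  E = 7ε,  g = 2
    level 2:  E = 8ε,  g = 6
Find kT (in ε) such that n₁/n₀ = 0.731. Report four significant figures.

6.955 ε

n₁/n₀ = (g₁/g₀) exp[−(E₁−E₀)/kT] = 0.731.
⇒ (E₁−E₀)/kT = ln((2/1)/0.731) = ln(2.73598) = 1.00649.
kT = 7ε / 1.00649 = 6.955 ε.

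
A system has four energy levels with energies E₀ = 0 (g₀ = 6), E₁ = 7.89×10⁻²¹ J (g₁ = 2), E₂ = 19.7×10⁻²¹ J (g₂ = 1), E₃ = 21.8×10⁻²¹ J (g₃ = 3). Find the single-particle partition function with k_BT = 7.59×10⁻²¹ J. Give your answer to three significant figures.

Z = 6.95

Eᵢ/kT = 0, 1.0395, 2.5955, 2.8722.
Z = Σ gᵢe^(−Eᵢ/kT) = 6·e^(−0) + 2·e^(−1.0395) + 1·e^(−2.5955) + 3·e^(−2.8722) = 6.0000 + 0.70726 + 0.074609 + 0.16972 = 6.9516.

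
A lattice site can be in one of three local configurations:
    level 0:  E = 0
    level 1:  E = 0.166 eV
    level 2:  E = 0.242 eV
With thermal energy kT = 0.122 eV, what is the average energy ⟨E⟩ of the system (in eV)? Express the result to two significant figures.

0.054 eV

Eᵢ/kT = 0, 1.361, 1.984.
Z = Σ e^(−Eᵢ/kT) = e^(−0) + e^(−1.361) + e^(−1.984) = 1.000 + 0.2564 + 0.1375 = 1.394.
⟨E⟩ = Σ Eᵢ e^(−Eᵢ/kT) / Z = (0·1.000 + 0.166·0.2564 + 0.242·0.1375) / 1.394 = 0.054 eV.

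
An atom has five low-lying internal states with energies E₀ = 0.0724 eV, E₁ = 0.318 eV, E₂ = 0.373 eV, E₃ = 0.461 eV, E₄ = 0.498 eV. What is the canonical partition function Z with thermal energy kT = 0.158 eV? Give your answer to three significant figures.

Z = 0.957

Eᵢ/kT = 0.45823, 2.0127, 2.3608, 2.9177, 3.1519.
Z = Σ e^(−Eᵢ/kT) = e^(−0.45823) + e^(−2.0127) + e^(−2.3608) + e^(−2.9177) + e^(−3.1519) = 0.63240 + 0.13363 + 0.094345 + 0.054058 + 0.042771 = 0.95720.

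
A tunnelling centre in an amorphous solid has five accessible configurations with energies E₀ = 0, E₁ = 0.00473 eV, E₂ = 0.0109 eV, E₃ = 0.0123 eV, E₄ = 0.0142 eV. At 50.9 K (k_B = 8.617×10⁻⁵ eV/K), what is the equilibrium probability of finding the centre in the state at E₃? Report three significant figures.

k_BT = 8.617×10⁻⁵ × 50.9 K = 0.0043861 eV.
Eᵢ/kT = 0, 1.0784, 2.4851, 2.8043, 3.2375.
Z = Σ e^(−Eᵢ/kT) = e^(−0) + e^(−1.0784) + e^(−2.4851) + e^(−2.8043) + e^(−3.2375) = 1.0000 + 0.34014 + 0.083317 + 0.060549 + 0.039262 = 1.5233.
P₃ = e^(−E₃/kT) / Z = 0.060549/1.5233 = 0.0397.

0.0397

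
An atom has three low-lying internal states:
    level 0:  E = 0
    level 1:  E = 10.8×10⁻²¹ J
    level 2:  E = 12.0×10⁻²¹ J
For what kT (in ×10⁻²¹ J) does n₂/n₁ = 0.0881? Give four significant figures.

n₂/n₁ = exp[−(E₂−E₁)/kT] = 0.0881.
⇒ (E₂−E₁)/kT = ln(1/0.0881) = ln(11.3507) = 2.42928.
kT = 1.2 ×10⁻²¹ J / 2.42928 = 0.4940 ×10⁻²¹ J.

0.4940 ×10⁻²¹ J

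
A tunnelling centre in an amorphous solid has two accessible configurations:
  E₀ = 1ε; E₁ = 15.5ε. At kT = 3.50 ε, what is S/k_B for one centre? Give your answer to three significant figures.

Eᵢ/kT = 0.28571, 4.4286.
Z = Σ e^(−Eᵢ/kT) = e^(−0.28571) + e^(−4.4286) = 0.75148 + 0.011931 = 0.76341.
⟨E⟩ = Σ EᵢPᵢ = 1.2266 ε.
S/k_B = ln Z + ⟨E⟩/kT = ln(0.76341) + 1.2266/3.50 = -0.26996 + 0.35046 = 0.0805.

0.0805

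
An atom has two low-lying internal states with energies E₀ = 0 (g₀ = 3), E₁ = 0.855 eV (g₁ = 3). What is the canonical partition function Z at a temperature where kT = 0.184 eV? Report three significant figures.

Z = 3.03

Eᵢ/kT = 0, 4.6467.
Z = Σ gᵢe^(−Eᵢ/kT) = 3·e^(−0) + 3·e^(−4.6467) = 3.0000 + 0.028780 = 3.0288.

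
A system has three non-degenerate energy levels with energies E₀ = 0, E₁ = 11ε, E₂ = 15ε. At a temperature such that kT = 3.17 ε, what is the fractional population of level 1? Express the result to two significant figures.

Eᵢ/kT = 0, 3.470, 4.732.
Z = Σ e^(−Eᵢ/kT) = e^(−0) + e^(−3.470) + e^(−4.732) = 1.000 + 0.03112 + 0.008809 = 1.040.
P₁ = e^(−E₁/kT) / Z = 0.03112/1.040 = 0.030.

0.030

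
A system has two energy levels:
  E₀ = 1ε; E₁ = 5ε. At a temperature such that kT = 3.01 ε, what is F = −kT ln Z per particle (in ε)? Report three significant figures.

Eᵢ/kT = 0.33223, 1.6611.
Z = Σ e^(−Eᵢ/kT) = e^(−0.33223) + e^(−1.6611) = 0.71732 + 0.18993 = 0.90725.
F = −kT ln Z = −3.01 × ln(0.90725) = −3.01 × -0.097337 = 0.293 ε.

0.293 ε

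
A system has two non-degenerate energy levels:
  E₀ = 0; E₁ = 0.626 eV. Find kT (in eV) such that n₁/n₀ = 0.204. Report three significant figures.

n₁/n₀ = exp[−(E₁−E₀)/kT] = 0.204.
⇒ (E₁−E₀)/kT = ln(1/0.204) = ln(4.9020) = 1.5896.
kT = 0.626 eV / 1.5896 = 0.394 eV.

0.394 eV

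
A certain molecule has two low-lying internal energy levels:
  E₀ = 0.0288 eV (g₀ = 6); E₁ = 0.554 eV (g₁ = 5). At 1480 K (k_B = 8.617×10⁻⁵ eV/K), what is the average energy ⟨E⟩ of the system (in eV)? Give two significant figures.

0.036 eV

k_BT = 8.617×10⁻⁵ × 1480 K = 0.1275 eV.
Eᵢ/kT = 0.2259, 4.345.
Z = Σ gᵢe^(−Eᵢ/kT) = 6·e^(−0.2259) + 5·e^(−4.345) = 4.787 + 0.06486 = 4.852.
⟨E⟩ = Σ Eᵢ gᵢe^(−Eᵢ/kT) / Z = (0.0288·4.787 + 0.554·0.06486) / 4.852 = 0.036 eV.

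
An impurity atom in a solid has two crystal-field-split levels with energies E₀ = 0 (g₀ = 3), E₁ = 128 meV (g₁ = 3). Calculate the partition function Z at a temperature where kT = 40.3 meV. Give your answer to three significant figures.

Eᵢ/kT = 0, 3.1762.
Z = Σ gᵢe^(−Eᵢ/kT) = 3·e^(−0) + 3·e^(−3.1762) = 3.0000 + 0.12523 = 3.1252.

Z = 3.13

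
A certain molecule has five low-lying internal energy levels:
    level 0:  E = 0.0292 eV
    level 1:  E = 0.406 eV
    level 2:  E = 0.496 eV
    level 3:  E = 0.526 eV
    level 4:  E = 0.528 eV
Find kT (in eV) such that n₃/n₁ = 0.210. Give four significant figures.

0.07689 eV

n₃/n₁ = exp[−(E₃−E₁)/kT] = 0.210.
⇒ (E₃−E₁)/kT = ln(1/0.210) = ln(4.76190) = 1.56065.
kT = 0.120 eV / 1.56065 = 0.07689 eV.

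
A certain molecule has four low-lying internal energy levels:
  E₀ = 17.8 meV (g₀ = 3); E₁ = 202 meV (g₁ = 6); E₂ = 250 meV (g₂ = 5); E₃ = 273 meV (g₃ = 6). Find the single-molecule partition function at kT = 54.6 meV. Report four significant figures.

Z = 2.406

Eᵢ/kT = 0.326007, 3.69963, 4.57875, 5.00000.
Z = Σ gᵢe^(−Eᵢ/kT) = 3·e^(−0.326007) + 6·e^(−3.69963) + 5·e^(−4.57875) + 6·e^(−5.00000) = 2.16540 + 0.148396 + 0.0513386 + 0.0404277 = 2.40556.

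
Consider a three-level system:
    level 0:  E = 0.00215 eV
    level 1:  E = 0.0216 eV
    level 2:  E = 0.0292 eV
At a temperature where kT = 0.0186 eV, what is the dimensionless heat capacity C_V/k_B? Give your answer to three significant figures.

0.355

Eᵢ/kT = 0.11559, 1.1613, 1.5699.
Z = Σ e^(−Eᵢ/kT) = e^(−0.11559) + e^(−1.1613) + e^(−1.5699) = 0.89084 + 0.31308 + 0.20807 = 1.4120.
⟨E⟩ = 0.010449 eV, ⟨E²⟩ = 0.00023201 eV².
C_V/k_B = (⟨E²⟩ − ⟨E⟩²)/(kT)² = (0.00023201 − 0.00010918)/0.00034596 = 0.355.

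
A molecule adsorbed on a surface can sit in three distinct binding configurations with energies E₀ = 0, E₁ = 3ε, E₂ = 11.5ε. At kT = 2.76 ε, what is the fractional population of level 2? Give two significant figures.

0.011

Eᵢ/kT = 0, 1.087, 4.167.
Z = Σ e^(−Eᵢ/kT) = e^(−0) + e^(−1.087) + e^(−4.167) = 1.000 + 0.3372 + 0.01550 = 1.353.
P₂ = e^(−E₂/kT) / Z = 0.01550/1.353 = 0.011.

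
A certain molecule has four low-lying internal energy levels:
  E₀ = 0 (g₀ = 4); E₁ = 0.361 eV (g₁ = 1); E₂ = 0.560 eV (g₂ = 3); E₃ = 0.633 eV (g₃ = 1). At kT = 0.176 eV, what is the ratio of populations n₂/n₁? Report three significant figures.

n₂/n₁ = (g₂/g₁) exp[−(E₂−E₁)/kT] = (3/1) × exp(−(0.199 eV)/(0.176 eV)) = (3/1) × exp(-1.1307) = 0.968.

0.968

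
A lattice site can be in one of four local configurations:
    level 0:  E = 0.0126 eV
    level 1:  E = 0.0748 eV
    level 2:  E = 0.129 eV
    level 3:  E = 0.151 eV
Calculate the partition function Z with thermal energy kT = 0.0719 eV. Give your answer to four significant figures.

Eᵢ/kT = 0.175243, 1.04033, 1.79416, 2.10014.
Z = Σ e^(−Eᵢ/kT) = e^(−0.175243) + e^(−1.04033) + e^(−1.79416) + e^(−2.10014) = 0.839253 + 0.353338 + 0.166267 + 0.122439 = 1.48130.

Z = 1.481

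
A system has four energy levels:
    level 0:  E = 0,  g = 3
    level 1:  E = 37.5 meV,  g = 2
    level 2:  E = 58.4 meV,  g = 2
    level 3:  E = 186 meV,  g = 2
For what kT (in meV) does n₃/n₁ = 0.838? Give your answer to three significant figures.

840 meV

n₃/n₁ = (g₃/g₁) exp[−(E₃−E₁)/kT] = 0.838.
⇒ (E₃−E₁)/kT = ln((2/2)/0.838) = ln(1.1933) = 0.17672.
kT = 148.5 meV / 0.17672 = 840 meV.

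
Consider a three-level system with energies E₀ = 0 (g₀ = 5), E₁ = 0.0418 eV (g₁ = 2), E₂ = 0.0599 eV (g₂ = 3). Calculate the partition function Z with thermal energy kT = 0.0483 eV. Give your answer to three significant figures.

Eᵢ/kT = 0, 0.86542, 1.2402.
Z = Σ gᵢe^(−Eᵢ/kT) = 5·e^(−0) + 2·e^(−0.86542) + 3·e^(−1.2402) = 5.0000 + 0.84175 + 0.86798 = 6.7097.

Z = 6.71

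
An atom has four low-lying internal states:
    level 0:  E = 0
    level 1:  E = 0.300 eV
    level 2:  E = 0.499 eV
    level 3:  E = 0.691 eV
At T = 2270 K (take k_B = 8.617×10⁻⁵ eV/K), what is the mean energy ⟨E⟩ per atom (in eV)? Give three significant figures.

0.0936 eV

k_BT = 8.617×10⁻⁵ × 2270 K = 0.19561 eV.
Eᵢ/kT = 0, 1.5337, 2.5510, 3.5325.
Z = Σ e^(−Eᵢ/kT) = e^(−0) + e^(−1.5337) + e^(−2.5510) + e^(−3.5325) = 1.0000 + 0.21574 + 0.078004 + 0.029232 = 1.3230.
⟨E⟩ = Σ Eᵢ e^(−Eᵢ/kT) / Z = (0·1.0000 + 0.300·0.21574 + 0.499·0.078004 + 0.691·0.029232) / 1.3230 = 0.0936 eV.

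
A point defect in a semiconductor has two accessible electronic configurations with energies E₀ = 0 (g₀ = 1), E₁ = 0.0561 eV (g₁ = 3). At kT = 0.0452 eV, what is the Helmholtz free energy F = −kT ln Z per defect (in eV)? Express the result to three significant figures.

Eᵢ/kT = 0, 1.2412.
Z = Σ gᵢe^(−Eᵢ/kT) = 1·e^(−0) + 3·e^(−1.2412) = 1.0000 + 0.86711 = 1.8671.
F = −kT ln Z = −0.0452 × ln(1.8671) = −0.0452 × 0.62439 = -0.0282 eV.

-0.0282 eV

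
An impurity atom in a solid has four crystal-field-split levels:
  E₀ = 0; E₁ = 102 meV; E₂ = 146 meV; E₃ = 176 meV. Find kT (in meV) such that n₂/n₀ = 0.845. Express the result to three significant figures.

867 meV

n₂/n₀ = exp[−(E₂−E₀)/kT] = 0.845.
⇒ (E₂−E₀)/kT = ln(1/0.845) = ln(1.1834) = 0.16839.
kT = 146 meV / 0.16839 = 867 meV.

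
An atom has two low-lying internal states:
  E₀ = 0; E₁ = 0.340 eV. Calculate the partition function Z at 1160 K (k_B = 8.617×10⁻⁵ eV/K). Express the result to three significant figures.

Z = 1.03

k_BT = 8.617×10⁻⁵ × 1160 K = 0.099957 eV.
Eᵢ/kT = 0, 3.4015.
Z = Σ e^(−Eᵢ/kT) = e^(−0) + e^(−3.4015) = 1.0000 + 0.033323 = 1.0333.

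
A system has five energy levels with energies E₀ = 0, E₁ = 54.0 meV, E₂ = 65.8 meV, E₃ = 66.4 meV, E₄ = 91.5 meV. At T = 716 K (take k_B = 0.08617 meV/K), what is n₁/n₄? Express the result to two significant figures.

k_BT = 0.08617 × 716 K = 61.70 meV.
n₁/n₄ = exp[−(E₁−E₄)/kT] = exp(−(-37.5 meV)/(61.70 meV)) = exp(0.6078) = 1.8.

1.8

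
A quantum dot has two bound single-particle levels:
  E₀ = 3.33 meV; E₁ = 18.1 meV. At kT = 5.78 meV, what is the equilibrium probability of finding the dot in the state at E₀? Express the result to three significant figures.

0.928

Eᵢ/kT = 0.57612, 3.1315.
Z = Σ e^(−Eᵢ/kT) = e^(−0.57612) + e^(−3.1315) = 0.56207 + 0.043652 = 0.60572.
P₀ = e^(−E₀/kT) / Z = 0.56207/0.60572 = 0.928.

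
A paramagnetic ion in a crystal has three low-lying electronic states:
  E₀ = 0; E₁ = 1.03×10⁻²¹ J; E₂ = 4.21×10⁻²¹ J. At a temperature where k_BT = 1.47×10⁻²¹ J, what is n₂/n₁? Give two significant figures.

0.11

n₂/n₁ = exp[−(E₂−E₁)/kT] = exp(−(3.18 ×10⁻²¹ J)/(1.47 ×10⁻²¹ J)) = exp(-2.163) = 0.11.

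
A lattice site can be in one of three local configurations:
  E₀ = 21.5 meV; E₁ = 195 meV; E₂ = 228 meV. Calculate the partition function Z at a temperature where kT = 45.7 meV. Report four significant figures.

Eᵢ/kT = 0.470460, 4.26696, 4.98906.
Z = Σ e^(−Eᵢ/kT) = e^(−0.470460) + e^(−4.26696) + e^(−4.98906) = 0.624715 + 0.0140244 + 0.00681206 = 0.645551.

Z = 0.6456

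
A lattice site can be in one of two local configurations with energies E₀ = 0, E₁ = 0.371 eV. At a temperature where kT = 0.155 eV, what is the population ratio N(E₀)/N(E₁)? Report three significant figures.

11.0

n₀/n₁ = exp[−(E₀−E₁)/kT] = exp(−(-0.371 eV)/(0.155 eV)) = exp(2.3935) = 11.0.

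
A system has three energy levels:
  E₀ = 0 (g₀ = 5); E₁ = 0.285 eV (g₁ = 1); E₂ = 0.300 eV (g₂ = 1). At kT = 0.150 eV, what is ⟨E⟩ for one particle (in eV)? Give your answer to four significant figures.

0.01575 eV

Eᵢ/kT = 0, 1.90000, 2.00000.
Z = Σ gᵢe^(−Eᵢ/kT) = 5·e^(−0) + 1·e^(−1.90000) + 1·e^(−2.00000) = 5.00000 + 0.149569 + 0.135335 = 5.28490.
⟨E⟩ = Σ Eᵢ gᵢe^(−Eᵢ/kT) / Z = (0·5.00000 + 0.285·0.149569 + 0.300·0.135335) / 5.28490 = 0.01575 eV.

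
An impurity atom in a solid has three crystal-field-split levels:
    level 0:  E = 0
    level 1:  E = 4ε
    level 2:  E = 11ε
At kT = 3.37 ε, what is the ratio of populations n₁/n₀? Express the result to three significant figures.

n₁/n₀ = exp[−(E₁−E₀)/kT] = exp(−(4ε)/(3.37ε)) = exp(-1.1869) = 0.305.

0.305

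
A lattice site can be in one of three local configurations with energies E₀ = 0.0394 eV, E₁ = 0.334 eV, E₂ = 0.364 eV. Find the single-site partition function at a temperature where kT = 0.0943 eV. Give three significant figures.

Eᵢ/kT = 0.41782, 3.5419, 3.8600.
Z = Σ e^(−Eᵢ/kT) = e^(−0.41782) + e^(−3.5419) + e^(−3.8600) = 0.65848 + 0.028958 + 0.021068 = 0.70851.

Z = 0.709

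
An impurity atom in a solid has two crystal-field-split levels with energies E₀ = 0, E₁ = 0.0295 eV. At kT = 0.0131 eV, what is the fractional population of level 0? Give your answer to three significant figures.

Eᵢ/kT = 0, 2.2519.
Z = Σ e^(−Eᵢ/kT) = e^(−0) + e^(−2.2519) = 1.0000 + 0.10520 = 1.1052.
P₀ = e^(−E₀/kT) / Z = 1.0000/1.1052 = 0.905.

0.905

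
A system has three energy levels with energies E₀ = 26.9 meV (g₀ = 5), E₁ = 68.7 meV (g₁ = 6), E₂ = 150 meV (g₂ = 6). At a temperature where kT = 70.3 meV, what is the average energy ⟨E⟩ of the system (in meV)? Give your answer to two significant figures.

55 meV

Eᵢ/kT = 0.3826, 0.9772, 2.134.
Z = Σ gᵢe^(−Eᵢ/kT) = 5·e^(−0.3826) + 6·e^(−0.9772) + 6·e^(−2.134) = 3.410 + 2.258 + 0.7102 = 6.378.
⟨E⟩ = Σ Eᵢ gᵢe^(−Eᵢ/kT) / Z = (26.9·3.410 + 68.7·2.258 + 150·0.7102) / 6.378 = 55 meV.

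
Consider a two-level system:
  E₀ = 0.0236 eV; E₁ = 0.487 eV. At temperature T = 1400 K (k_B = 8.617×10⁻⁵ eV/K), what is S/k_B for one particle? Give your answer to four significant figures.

k_BT = 8.617×10⁻⁵ × 1400 K = 0.120638 eV.
Eᵢ/kT = 0.195627, 4.03687.
Z = Σ e^(−Eᵢ/kT) = e^(−0.195627) + e^(−4.03687) = 0.822319 + 0.0176526 = 0.839972.
⟨E⟩ = Σ EᵢPᵢ = 0.0333387 eV.
S/k_B = ln Z + ⟨E⟩/kT = ln(0.839972) + 0.0333387/0.120638 = -0.174387 + 0.276353 = 0.1020.

0.1020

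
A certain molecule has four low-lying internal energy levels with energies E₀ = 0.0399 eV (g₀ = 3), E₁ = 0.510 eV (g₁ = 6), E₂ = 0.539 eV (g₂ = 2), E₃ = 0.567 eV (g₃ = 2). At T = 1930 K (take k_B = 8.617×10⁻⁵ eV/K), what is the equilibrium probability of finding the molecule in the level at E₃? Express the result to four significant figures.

0.02375

k_BT = 8.617×10⁻⁵ × 1930 K = 0.166308 eV.
Eᵢ/kT = 0.239916, 3.06660, 3.24097, 3.40934.
Z = Σ gᵢe^(−Eᵢ/kT) = 3·e^(−0.239916) + 6·e^(−3.06660) + 2·e^(−3.24097) + 2·e^(−3.40934) = 2.36008 + 0.279476 + 0.0782518 + 0.0661260 = 2.78393.
P₃ = g₃ e^(−E₃/kT) / Z = 0.0661260/2.78393 = 0.02375.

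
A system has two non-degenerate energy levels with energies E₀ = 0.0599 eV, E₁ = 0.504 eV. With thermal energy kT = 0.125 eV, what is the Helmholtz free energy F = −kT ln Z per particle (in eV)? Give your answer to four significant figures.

0.05637 eV

Eᵢ/kT = 0.479200, 4.03200.
Z = Σ e^(−Eᵢ/kT) = e^(−0.479200) + e^(−4.03200) = 0.619279 + 0.0177388 = 0.637018.
F = −kT ln Z = −0.125 × ln(0.637018) = −0.125 × -0.450957 = 0.05637 eV.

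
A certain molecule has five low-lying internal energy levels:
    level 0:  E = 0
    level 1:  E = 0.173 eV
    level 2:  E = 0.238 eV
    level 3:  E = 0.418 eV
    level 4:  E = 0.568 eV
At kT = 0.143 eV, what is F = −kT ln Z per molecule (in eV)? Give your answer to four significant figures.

Eᵢ/kT = 0, 1.20979, 1.66434, 2.92308, 3.97203.
Z = Σ e^(−Eᵢ/kT) = e^(−0) + e^(−1.20979) + e^(−1.66434) + e^(−2.92308) + e^(−3.97203) = 1.00000 + 0.298260 + 0.189316 + 0.0537678 + 0.0188352 = 1.56018.
F = −kT ln Z = −0.143 × ln(1.56018) = −0.143 × 0.444801 = -0.06361 eV.

-0.06361 eV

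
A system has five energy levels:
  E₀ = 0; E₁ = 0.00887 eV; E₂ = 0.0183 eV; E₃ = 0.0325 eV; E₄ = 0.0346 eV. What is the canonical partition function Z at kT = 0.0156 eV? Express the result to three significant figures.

Eᵢ/kT = 0, 0.56859, 1.1731, 2.0833, 2.2179.
Z = Σ e^(−Eᵢ/kT) = e^(−0) + e^(−0.56859) + e^(−1.1731) + e^(−2.0833) + e^(−2.2179) = 1.0000 + 0.56632 + 0.30941 + 0.12452 + 0.10884 = 2.1091.

Z = 2.11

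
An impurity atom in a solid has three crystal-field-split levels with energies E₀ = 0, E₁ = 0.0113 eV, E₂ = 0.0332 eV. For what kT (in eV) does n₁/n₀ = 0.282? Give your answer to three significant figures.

0.00893 eV

n₁/n₀ = exp[−(E₁−E₀)/kT] = 0.282.
⇒ (E₁−E₀)/kT = ln(1/0.282) = ln(3.5461) = 1.2658.
kT = 0.0113 eV / 1.2658 = 0.00893 eV.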